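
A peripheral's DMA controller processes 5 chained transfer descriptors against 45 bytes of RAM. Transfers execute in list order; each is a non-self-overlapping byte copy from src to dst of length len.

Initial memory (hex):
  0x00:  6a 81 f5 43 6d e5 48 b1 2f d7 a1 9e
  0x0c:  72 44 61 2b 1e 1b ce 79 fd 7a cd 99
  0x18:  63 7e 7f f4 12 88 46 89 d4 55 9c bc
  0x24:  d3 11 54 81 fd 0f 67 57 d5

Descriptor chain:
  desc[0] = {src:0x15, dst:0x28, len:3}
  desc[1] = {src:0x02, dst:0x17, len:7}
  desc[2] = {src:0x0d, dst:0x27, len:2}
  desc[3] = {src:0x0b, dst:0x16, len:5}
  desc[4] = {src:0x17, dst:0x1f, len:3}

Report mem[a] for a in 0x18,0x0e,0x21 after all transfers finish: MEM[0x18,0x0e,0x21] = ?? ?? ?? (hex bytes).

MEM[0x18,0x0e,0x21] = 44 61 61

D0: mem[0x28..0x2a] <- [7a cd 99]
D1: mem[0x17..0x1d] <- [f5 43 6d e5 48 b1 2f]
D2: mem[0x27..0x28] <- [44 61]
D3: mem[0x16..0x1a] <- [9e 72 44 61 2b]
D4: mem[0x1f..0x21] <- [72 44 61]
query mem[0x18]=0x44, mem[0x0e]=0x61, mem[0x21]=0x61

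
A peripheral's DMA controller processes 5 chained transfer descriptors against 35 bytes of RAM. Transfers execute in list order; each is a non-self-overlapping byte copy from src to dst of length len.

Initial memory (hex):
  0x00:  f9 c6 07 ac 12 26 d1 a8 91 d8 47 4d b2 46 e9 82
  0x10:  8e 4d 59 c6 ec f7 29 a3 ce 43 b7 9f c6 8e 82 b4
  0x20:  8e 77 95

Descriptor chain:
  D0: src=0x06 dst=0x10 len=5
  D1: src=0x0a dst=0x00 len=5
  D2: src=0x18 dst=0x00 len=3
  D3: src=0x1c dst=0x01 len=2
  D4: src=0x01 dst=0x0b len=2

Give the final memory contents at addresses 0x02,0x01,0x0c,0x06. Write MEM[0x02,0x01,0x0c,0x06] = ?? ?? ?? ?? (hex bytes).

MEM[0x02,0x01,0x0c,0x06] = 8e c6 8e d1

[0] 0x06->0x10 len=5 : d1 a8 91 d8 47
[1] 0x0a->0x00 len=5 : 47 4d b2 46 e9
[2] 0x18->0x00 len=3 : ce 43 b7
[3] 0x1c->0x01 len=2 : c6 8e
[4] 0x01->0x0b len=2 : c6 8e
query mem[0x02]=0x8e, mem[0x01]=0xc6, mem[0x0c]=0x8e, mem[0x06]=0xd1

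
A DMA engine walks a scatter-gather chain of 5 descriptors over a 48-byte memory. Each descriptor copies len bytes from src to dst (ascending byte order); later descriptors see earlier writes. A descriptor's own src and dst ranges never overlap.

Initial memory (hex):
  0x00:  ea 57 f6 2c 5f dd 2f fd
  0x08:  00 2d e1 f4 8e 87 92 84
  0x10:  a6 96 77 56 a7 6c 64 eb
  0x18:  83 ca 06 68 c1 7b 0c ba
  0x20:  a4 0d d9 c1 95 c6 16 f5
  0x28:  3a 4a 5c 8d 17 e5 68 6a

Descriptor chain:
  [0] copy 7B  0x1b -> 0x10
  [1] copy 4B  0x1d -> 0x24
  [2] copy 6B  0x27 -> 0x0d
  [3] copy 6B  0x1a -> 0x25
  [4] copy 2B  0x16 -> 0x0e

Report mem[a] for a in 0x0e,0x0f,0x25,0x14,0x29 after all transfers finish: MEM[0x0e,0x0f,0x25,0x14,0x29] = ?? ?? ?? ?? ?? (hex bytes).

D0: mem[0x10..0x16] <- [68 c1 7b 0c ba a4 0d]
D1: mem[0x24..0x27] <- [7b 0c ba a4]
D2: mem[0x0d..0x12] <- [a4 3a 4a 5c 8d 17]
D3: mem[0x25..0x2a] <- [06 68 c1 7b 0c ba]
D4: mem[0x0e..0x0f] <- [0d eb]
query mem[0x0e]=0x0d, mem[0x0f]=0xeb, mem[0x25]=0x06, mem[0x14]=0xba, mem[0x29]=0x0c

MEM[0x0e,0x0f,0x25,0x14,0x29] = 0d eb 06 ba 0c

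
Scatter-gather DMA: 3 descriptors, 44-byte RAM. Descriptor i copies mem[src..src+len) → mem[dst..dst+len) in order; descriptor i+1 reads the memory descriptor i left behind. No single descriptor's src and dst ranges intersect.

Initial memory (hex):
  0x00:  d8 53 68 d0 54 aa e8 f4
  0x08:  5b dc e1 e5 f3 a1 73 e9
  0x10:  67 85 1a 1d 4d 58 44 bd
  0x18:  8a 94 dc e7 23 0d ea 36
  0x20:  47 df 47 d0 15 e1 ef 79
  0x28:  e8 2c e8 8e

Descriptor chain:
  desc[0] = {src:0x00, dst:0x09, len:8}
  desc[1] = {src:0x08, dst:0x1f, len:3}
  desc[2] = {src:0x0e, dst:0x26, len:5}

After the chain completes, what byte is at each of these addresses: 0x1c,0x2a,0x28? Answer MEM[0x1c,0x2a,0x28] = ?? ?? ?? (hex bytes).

MEM[0x1c,0x2a,0x28] = 23 1a f4

D0: mem[0x09..0x10] <- [d8 53 68 d0 54 aa e8 f4]
D1: mem[0x1f..0x21] <- [5b d8 53]
D2: mem[0x26..0x2a] <- [aa e8 f4 85 1a]
query mem[0x1c]=0x23, mem[0x2a]=0x1a, mem[0x28]=0xf4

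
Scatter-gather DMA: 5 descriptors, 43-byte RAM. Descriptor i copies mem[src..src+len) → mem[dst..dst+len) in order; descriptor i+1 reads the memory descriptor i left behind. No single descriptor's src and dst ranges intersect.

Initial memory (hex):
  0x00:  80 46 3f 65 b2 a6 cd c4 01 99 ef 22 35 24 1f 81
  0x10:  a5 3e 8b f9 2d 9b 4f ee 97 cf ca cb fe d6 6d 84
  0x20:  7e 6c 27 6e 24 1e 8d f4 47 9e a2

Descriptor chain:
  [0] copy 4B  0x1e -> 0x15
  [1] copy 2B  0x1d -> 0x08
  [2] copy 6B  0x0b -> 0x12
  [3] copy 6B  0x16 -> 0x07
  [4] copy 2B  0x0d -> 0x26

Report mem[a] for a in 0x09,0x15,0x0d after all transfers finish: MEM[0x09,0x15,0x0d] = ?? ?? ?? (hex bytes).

MEM[0x09,0x15,0x0d] = 6c 1f 24

#0 dst[0x15+4] := {0x6d,0x84,0x7e,0x6c}
#1 dst[0x08+2] := {0xd6,0x6d}
#2 dst[0x12+6] := {0x22,0x35,0x24,0x1f,0x81,0xa5}
#3 dst[0x07+6] := {0x81,0xa5,0x6c,0xcf,0xca,0xcb}
#4 dst[0x26+2] := {0x24,0x1f}
query mem[0x09]=0x6c, mem[0x15]=0x1f, mem[0x0d]=0x24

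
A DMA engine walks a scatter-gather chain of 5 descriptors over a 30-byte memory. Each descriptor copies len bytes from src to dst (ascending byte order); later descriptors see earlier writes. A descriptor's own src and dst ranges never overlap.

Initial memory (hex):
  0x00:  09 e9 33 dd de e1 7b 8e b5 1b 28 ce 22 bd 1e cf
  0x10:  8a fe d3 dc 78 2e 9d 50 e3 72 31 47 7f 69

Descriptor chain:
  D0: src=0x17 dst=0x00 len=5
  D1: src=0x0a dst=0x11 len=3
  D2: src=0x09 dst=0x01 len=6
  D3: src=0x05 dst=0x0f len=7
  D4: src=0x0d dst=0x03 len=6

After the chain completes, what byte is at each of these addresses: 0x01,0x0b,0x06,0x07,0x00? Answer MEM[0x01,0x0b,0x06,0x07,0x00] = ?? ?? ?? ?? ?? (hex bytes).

MEM[0x01,0x0b,0x06,0x07,0x00] = 1b ce 1e 8e 50

#0 dst[0x00+5] := {0x50,0xe3,0x72,0x31,0x47}
#1 dst[0x11+3] := {0x28,0xce,0x22}
#2 dst[0x01+6] := {0x1b,0x28,0xce,0x22,0xbd,0x1e}
#3 dst[0x0f+7] := {0xbd,0x1e,0x8e,0xb5,0x1b,0x28,0xce}
#4 dst[0x03+6] := {0xbd,0x1e,0xbd,0x1e,0x8e,0xb5}
query mem[0x01]=0x1b, mem[0x0b]=0xce, mem[0x06]=0x1e, mem[0x07]=0x8e, mem[0x00]=0x50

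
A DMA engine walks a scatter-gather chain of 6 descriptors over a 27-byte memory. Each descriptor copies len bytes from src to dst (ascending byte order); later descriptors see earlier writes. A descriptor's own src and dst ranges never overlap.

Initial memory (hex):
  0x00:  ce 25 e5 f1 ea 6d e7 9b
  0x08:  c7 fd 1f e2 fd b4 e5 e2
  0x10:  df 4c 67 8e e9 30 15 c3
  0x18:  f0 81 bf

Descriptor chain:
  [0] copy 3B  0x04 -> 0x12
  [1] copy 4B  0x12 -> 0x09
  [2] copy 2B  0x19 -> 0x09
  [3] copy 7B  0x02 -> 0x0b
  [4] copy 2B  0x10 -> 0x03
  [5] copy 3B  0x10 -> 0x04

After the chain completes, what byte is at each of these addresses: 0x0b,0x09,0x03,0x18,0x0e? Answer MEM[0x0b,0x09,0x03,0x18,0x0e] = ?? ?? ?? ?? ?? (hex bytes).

MEM[0x0b,0x09,0x03,0x18,0x0e] = e5 81 9b f0 6d

D0: mem[0x12..0x14] <- [ea 6d e7]
D1: mem[0x09..0x0c] <- [ea 6d e7 30]
D2: mem[0x09..0x0a] <- [81 bf]
D3: mem[0x0b..0x11] <- [e5 f1 ea 6d e7 9b c7]
D4: mem[0x03..0x04] <- [9b c7]
D5: mem[0x04..0x06] <- [9b c7 ea]
query mem[0x0b]=0xe5, mem[0x09]=0x81, mem[0x03]=0x9b, mem[0x18]=0xf0, mem[0x0e]=0x6d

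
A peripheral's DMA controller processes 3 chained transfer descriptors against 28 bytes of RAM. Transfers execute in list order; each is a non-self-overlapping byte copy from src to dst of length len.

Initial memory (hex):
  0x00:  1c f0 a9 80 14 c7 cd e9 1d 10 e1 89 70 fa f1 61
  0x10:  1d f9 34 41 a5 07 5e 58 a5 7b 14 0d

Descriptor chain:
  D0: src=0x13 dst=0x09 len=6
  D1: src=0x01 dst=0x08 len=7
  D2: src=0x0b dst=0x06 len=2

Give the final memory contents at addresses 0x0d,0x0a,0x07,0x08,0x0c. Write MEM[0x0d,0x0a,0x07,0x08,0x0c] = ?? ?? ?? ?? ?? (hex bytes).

MEM[0x0d,0x0a,0x07,0x08,0x0c] = cd 80 c7 f0 c7

  after D0: wrote 6B at 0x09 = 41a5075e58a5
  after D1: wrote 7B at 0x08 = f0a98014c7cde9
  after D2: wrote 2B at 0x06 = 14c7
query mem[0x0d]=0xcd, mem[0x0a]=0x80, mem[0x07]=0xc7, mem[0x08]=0xf0, mem[0x0c]=0xc7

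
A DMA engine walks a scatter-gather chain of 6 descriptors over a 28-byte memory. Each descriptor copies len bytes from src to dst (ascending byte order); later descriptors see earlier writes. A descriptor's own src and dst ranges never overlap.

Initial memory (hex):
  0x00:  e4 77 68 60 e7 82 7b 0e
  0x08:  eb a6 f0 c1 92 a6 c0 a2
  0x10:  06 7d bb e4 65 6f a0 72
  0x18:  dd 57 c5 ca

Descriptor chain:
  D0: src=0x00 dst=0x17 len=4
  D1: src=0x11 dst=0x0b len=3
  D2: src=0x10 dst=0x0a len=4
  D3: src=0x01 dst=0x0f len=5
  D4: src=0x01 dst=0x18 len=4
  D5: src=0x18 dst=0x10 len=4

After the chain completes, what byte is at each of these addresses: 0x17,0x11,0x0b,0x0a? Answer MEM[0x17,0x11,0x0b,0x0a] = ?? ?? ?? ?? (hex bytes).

MEM[0x17,0x11,0x0b,0x0a] = e4 68 7d 06

#0 dst[0x17+4] := {0xe4,0x77,0x68,0x60}
#1 dst[0x0b+3] := {0x7d,0xbb,0xe4}
#2 dst[0x0a+4] := {0x06,0x7d,0xbb,0xe4}
#3 dst[0x0f+5] := {0x77,0x68,0x60,0xe7,0x82}
#4 dst[0x18+4] := {0x77,0x68,0x60,0xe7}
#5 dst[0x10+4] := {0x77,0x68,0x60,0xe7}
query mem[0x17]=0xe4, mem[0x11]=0x68, mem[0x0b]=0x7d, mem[0x0a]=0x06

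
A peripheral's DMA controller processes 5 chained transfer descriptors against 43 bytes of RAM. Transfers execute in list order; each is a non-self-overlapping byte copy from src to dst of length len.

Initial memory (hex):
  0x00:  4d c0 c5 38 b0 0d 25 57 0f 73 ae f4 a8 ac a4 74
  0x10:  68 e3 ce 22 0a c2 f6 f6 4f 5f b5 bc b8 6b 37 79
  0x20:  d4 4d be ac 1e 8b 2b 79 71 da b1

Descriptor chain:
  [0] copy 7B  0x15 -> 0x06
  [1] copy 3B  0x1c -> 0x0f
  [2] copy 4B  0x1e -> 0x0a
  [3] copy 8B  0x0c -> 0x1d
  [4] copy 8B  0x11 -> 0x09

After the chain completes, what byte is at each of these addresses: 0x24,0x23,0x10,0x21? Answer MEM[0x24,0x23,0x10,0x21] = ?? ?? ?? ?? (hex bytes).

  after D0: wrote 7B at 0x06 = c2f6f64f5fb5bc
  after D1: wrote 3B at 0x0f = b86b37
  after D2: wrote 4B at 0x0a = 3779d44d
  after D3: wrote 8B at 0x1d = d44da4b86b37ce22
  after D4: wrote 8B at 0x09 = 37ce220ac2f6f64f
query mem[0x24]=0x22, mem[0x23]=0xce, mem[0x10]=0x4f, mem[0x21]=0x6b

MEM[0x24,0x23,0x10,0x21] = 22 ce 4f 6b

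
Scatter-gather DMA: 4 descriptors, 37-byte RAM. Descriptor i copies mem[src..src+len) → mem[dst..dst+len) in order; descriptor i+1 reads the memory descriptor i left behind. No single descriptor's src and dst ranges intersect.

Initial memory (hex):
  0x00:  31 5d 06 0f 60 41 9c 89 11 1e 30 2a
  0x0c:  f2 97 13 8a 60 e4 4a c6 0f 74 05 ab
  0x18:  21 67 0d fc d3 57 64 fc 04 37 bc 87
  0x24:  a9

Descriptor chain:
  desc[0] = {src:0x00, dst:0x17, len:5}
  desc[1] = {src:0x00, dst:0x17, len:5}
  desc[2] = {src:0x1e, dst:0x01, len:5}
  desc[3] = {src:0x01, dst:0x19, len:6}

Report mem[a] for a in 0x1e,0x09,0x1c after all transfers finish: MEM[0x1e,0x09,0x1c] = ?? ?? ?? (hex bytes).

[0] 0x00->0x17 len=5 : 31 5d 06 0f 60
[1] 0x00->0x17 len=5 : 31 5d 06 0f 60
[2] 0x1e->0x01 len=5 : 64 fc 04 37 bc
[3] 0x01->0x19 len=6 : 64 fc 04 37 bc 9c
query mem[0x1e]=0x9c, mem[0x09]=0x1e, mem[0x1c]=0x37

MEM[0x1e,0x09,0x1c] = 9c 1e 37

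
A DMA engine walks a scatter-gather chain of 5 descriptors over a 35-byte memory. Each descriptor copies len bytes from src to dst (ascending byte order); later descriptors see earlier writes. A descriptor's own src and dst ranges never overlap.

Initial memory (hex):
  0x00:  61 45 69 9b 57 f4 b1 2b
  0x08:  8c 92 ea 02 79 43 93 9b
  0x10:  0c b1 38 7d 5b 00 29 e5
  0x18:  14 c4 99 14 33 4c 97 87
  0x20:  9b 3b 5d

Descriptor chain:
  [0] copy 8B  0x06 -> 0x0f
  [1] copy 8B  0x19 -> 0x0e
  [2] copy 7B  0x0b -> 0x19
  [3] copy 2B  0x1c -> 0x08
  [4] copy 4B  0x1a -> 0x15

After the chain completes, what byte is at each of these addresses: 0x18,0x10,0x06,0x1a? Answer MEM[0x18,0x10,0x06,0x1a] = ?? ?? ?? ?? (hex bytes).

#0 dst[0x0f+8] := {0xb1,0x2b,0x8c,0x92,0xea,0x02,0x79,0x43}
#1 dst[0x0e+8] := {0xc4,0x99,0x14,0x33,0x4c,0x97,0x87,0x9b}
#2 dst[0x19+7] := {0x02,0x79,0x43,0xc4,0x99,0x14,0x33}
#3 dst[0x08+2] := {0xc4,0x99}
#4 dst[0x15+4] := {0x79,0x43,0xc4,0x99}
query mem[0x18]=0x99, mem[0x10]=0x14, mem[0x06]=0xb1, mem[0x1a]=0x79

MEM[0x18,0x10,0x06,0x1a] = 99 14 b1 79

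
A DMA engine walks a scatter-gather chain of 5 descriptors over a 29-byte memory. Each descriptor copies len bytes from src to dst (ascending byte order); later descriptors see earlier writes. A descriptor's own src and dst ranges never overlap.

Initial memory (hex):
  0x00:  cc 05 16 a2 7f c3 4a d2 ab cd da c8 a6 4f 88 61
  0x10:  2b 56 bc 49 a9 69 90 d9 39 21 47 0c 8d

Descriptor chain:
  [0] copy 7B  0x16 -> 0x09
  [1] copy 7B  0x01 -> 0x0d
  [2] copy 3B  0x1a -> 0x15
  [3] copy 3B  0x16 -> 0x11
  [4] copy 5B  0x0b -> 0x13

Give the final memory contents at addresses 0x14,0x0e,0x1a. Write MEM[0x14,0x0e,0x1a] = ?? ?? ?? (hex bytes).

MEM[0x14,0x0e,0x1a] = 21 16 47

  after D0: wrote 7B at 0x09 = 90d93921470c8d
  after D1: wrote 7B at 0x0d = 0516a27fc34ad2
  after D2: wrote 3B at 0x15 = 470c8d
  after D3: wrote 3B at 0x11 = 0c8d39
  after D4: wrote 5B at 0x13 = 39210516a2
query mem[0x14]=0x21, mem[0x0e]=0x16, mem[0x1a]=0x47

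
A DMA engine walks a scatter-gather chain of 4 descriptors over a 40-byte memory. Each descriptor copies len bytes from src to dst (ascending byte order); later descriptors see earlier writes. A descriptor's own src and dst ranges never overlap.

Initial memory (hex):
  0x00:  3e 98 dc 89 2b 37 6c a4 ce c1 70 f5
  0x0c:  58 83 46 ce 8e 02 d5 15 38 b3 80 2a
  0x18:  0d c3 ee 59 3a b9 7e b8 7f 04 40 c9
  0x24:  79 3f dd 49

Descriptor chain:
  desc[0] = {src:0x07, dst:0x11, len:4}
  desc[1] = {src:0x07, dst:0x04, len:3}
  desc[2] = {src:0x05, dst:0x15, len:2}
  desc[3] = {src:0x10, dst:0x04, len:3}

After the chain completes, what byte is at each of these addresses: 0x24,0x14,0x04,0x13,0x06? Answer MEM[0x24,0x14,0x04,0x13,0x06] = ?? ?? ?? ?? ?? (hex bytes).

MEM[0x24,0x14,0x04,0x13,0x06] = 79 70 8e c1 ce

#0 dst[0x11+4] := {0xa4,0xce,0xc1,0x70}
#1 dst[0x04+3] := {0xa4,0xce,0xc1}
#2 dst[0x15+2] := {0xce,0xc1}
#3 dst[0x04+3] := {0x8e,0xa4,0xce}
query mem[0x24]=0x79, mem[0x14]=0x70, mem[0x04]=0x8e, mem[0x13]=0xc1, mem[0x06]=0xce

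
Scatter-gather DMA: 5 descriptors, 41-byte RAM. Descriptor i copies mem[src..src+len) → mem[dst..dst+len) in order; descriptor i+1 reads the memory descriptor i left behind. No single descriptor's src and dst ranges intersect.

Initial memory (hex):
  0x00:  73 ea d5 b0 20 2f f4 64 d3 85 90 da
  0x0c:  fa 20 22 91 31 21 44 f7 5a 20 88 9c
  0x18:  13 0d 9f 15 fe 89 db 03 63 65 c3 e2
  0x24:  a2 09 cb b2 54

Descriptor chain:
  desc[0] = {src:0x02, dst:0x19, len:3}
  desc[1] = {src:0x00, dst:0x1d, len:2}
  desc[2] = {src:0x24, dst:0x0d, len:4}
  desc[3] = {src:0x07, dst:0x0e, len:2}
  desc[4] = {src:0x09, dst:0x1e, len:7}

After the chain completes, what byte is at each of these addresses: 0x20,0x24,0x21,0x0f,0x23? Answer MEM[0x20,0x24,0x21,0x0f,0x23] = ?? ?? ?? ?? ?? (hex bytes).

  after D0: wrote 3B at 0x19 = d5b020
  after D1: wrote 2B at 0x1d = 73ea
  after D2: wrote 4B at 0x0d = a209cbb2
  after D3: wrote 2B at 0x0e = 64d3
  after D4: wrote 7B at 0x1e = 8590dafaa264d3
query mem[0x20]=0xda, mem[0x24]=0xd3, mem[0x21]=0xfa, mem[0x0f]=0xd3, mem[0x23]=0x64

MEM[0x20,0x24,0x21,0x0f,0x23] = da d3 fa d3 64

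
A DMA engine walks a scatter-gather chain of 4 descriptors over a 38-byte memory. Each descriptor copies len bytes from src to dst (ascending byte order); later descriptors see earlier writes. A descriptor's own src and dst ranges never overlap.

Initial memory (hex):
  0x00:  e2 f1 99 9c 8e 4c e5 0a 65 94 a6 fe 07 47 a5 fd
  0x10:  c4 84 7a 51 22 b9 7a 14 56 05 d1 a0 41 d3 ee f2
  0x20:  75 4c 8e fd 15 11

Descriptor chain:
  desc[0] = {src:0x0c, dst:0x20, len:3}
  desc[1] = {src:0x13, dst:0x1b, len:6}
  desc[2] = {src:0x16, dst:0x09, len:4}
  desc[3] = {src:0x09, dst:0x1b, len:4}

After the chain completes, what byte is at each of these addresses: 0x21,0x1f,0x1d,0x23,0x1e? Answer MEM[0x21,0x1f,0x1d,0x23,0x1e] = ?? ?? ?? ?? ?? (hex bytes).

  after D0: wrote 3B at 0x20 = 0747a5
  after D1: wrote 6B at 0x1b = 5122b97a1456
  after D2: wrote 4B at 0x09 = 7a145605
  after D3: wrote 4B at 0x1b = 7a145605
query mem[0x21]=0x47, mem[0x1f]=0x14, mem[0x1d]=0x56, mem[0x23]=0xfd, mem[0x1e]=0x05

MEM[0x21,0x1f,0x1d,0x23,0x1e] = 47 14 56 fd 05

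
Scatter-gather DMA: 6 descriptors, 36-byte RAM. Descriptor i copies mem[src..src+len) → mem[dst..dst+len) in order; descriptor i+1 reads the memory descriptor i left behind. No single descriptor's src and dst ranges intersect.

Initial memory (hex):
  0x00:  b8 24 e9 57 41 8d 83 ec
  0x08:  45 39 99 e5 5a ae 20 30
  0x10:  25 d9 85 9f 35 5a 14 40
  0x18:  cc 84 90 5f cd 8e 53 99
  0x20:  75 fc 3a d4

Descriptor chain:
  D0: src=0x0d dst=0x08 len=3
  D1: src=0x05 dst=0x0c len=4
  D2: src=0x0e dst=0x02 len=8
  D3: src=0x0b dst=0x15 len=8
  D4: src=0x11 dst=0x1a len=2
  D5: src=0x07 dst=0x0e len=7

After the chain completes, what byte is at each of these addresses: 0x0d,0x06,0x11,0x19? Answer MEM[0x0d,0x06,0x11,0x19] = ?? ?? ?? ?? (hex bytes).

#0 dst[0x08+3] := {0xae,0x20,0x30}
#1 dst[0x0c+4] := {0x8d,0x83,0xec,0xae}
#2 dst[0x02+8] := {0xec,0xae,0x25,0xd9,0x85,0x9f,0x35,0x5a}
#3 dst[0x15+8] := {0xe5,0x8d,0x83,0xec,0xae,0x25,0xd9,0x85}
#4 dst[0x1a+2] := {0xd9,0x85}
#5 dst[0x0e+7] := {0x9f,0x35,0x5a,0x30,0xe5,0x8d,0x83}
query mem[0x0d]=0x83, mem[0x06]=0x85, mem[0x11]=0x30, mem[0x19]=0xae

MEM[0x0d,0x06,0x11,0x19] = 83 85 30 ae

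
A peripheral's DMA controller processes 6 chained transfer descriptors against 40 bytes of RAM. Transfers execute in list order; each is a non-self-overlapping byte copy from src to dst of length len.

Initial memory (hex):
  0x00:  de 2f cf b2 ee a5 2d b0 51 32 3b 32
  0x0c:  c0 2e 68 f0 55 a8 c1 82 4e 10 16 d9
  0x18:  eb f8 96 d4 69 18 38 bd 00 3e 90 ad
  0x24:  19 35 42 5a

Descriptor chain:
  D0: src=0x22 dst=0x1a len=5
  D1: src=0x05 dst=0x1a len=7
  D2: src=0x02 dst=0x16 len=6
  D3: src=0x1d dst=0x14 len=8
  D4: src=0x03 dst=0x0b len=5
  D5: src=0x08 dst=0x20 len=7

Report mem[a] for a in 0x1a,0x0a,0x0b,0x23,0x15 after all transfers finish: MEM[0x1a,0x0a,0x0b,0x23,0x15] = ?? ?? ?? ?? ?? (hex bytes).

  after D0: wrote 5B at 0x1a = 90ad193542
  after D1: wrote 7B at 0x1a = a52db051323b32
  after D2: wrote 6B at 0x16 = cfb2eea52db0
  after D3: wrote 8B at 0x14 = 51323b323e90ad19
  after D4: wrote 5B at 0x0b = b2eea52db0
  after D5: wrote 7B at 0x20 = 51323bb2eea52d
query mem[0x1a]=0xad, mem[0x0a]=0x3b, mem[0x0b]=0xb2, mem[0x23]=0xb2, mem[0x15]=0x32

MEM[0x1a,0x0a,0x0b,0x23,0x15] = ad 3b b2 b2 32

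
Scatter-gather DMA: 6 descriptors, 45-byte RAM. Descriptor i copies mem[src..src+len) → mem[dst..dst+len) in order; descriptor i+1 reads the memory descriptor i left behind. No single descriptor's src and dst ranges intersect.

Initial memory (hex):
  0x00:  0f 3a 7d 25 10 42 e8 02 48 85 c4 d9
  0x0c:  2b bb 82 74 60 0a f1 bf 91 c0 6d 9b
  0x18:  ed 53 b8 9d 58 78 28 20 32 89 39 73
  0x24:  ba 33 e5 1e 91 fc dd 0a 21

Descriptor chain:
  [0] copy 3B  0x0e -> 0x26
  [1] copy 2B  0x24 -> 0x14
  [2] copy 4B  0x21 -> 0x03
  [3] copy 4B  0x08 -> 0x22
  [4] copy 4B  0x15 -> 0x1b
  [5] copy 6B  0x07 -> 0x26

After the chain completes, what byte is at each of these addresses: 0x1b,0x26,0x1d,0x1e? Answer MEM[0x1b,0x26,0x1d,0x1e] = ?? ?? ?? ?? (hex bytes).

[0] 0x0e->0x26 len=3 : 82 74 60
[1] 0x24->0x14 len=2 : ba 33
[2] 0x21->0x03 len=4 : 89 39 73 ba
[3] 0x08->0x22 len=4 : 48 85 c4 d9
[4] 0x15->0x1b len=4 : 33 6d 9b ed
[5] 0x07->0x26 len=6 : 02 48 85 c4 d9 2b
query mem[0x1b]=0x33, mem[0x26]=0x02, mem[0x1d]=0x9b, mem[0x1e]=0xed

MEM[0x1b,0x26,0x1d,0x1e] = 33 02 9b ed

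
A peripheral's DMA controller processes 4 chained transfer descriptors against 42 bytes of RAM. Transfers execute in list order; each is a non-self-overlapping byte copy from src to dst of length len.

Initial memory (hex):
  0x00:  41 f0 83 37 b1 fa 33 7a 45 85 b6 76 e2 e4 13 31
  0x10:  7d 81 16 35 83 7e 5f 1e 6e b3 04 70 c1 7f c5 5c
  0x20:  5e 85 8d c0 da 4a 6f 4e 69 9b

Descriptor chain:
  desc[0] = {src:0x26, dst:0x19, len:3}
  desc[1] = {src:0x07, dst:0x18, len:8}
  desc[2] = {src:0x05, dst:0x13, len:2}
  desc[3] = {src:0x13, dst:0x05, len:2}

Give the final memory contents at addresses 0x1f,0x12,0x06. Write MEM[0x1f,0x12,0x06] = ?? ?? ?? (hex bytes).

MEM[0x1f,0x12,0x06] = 13 16 33

  after D0: wrote 3B at 0x19 = 6f4e69
  after D1: wrote 8B at 0x18 = 7a4585b676e2e413
  after D2: wrote 2B at 0x13 = fa33
  after D3: wrote 2B at 0x05 = fa33
query mem[0x1f]=0x13, mem[0x12]=0x16, mem[0x06]=0x33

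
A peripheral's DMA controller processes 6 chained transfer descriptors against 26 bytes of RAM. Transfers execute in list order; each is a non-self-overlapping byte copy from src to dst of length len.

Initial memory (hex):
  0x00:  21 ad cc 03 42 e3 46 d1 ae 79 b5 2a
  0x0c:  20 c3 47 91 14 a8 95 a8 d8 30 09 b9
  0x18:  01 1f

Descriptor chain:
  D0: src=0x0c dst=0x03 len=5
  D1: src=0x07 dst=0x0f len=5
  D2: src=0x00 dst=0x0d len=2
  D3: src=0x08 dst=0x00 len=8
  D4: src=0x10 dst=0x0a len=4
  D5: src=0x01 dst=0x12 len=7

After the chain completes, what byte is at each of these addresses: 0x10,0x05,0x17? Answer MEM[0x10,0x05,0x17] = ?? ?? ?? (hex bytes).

D0: mem[0x03..0x07] <- [20 c3 47 91 14]
D1: mem[0x0f..0x13] <- [14 ae 79 b5 2a]
D2: mem[0x0d..0x0e] <- [21 ad]
D3: mem[0x00..0x07] <- [ae 79 b5 2a 20 21 ad 14]
D4: mem[0x0a..0x0d] <- [ae 79 b5 2a]
D5: mem[0x12..0x18] <- [79 b5 2a 20 21 ad 14]
query mem[0x10]=0xae, mem[0x05]=0x21, mem[0x17]=0xad

MEM[0x10,0x05,0x17] = ae 21 ad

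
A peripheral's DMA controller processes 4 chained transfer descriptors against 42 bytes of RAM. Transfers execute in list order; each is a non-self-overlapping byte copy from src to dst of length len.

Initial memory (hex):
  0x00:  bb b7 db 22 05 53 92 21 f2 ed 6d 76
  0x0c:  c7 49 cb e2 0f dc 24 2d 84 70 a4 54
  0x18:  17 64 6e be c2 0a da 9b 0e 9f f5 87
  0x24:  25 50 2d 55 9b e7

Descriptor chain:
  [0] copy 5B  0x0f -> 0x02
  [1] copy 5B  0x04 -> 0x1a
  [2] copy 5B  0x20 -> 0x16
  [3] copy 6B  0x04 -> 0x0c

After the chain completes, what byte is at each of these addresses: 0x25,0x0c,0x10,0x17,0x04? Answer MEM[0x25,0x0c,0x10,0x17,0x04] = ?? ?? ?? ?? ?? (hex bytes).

#0 dst[0x02+5] := {0xe2,0x0f,0xdc,0x24,0x2d}
#1 dst[0x1a+5] := {0xdc,0x24,0x2d,0x21,0xf2}
#2 dst[0x16+5] := {0x0e,0x9f,0xf5,0x87,0x25}
#3 dst[0x0c+6] := {0xdc,0x24,0x2d,0x21,0xf2,0xed}
query mem[0x25]=0x50, mem[0x0c]=0xdc, mem[0x10]=0xf2, mem[0x17]=0x9f, mem[0x04]=0xdc

MEM[0x25,0x0c,0x10,0x17,0x04] = 50 dc f2 9f dc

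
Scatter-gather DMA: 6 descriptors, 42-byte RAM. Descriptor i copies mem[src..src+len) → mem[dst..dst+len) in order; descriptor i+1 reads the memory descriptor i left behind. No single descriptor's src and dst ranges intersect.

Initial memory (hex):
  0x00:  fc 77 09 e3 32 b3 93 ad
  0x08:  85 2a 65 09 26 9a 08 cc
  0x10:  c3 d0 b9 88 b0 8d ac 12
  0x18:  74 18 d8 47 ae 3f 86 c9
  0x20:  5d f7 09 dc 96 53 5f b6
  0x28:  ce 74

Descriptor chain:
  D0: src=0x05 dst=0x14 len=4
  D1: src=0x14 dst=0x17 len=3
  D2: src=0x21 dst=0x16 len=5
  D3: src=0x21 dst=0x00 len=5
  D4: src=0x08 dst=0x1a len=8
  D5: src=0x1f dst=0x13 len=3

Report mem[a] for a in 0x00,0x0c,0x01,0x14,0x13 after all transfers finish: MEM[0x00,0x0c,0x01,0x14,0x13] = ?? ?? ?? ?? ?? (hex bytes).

  after D0: wrote 4B at 0x14 = b393ad85
  after D1: wrote 3B at 0x17 = b393ad
  after D2: wrote 5B at 0x16 = f709dc9653
  after D3: wrote 5B at 0x00 = f709dc9653
  after D4: wrote 8B at 0x1a = 852a6509269a08cc
  after D5: wrote 3B at 0x13 = 9a08cc
query mem[0x00]=0xf7, mem[0x0c]=0x26, mem[0x01]=0x09, mem[0x14]=0x08, mem[0x13]=0x9a

MEM[0x00,0x0c,0x01,0x14,0x13] = f7 26 09 08 9a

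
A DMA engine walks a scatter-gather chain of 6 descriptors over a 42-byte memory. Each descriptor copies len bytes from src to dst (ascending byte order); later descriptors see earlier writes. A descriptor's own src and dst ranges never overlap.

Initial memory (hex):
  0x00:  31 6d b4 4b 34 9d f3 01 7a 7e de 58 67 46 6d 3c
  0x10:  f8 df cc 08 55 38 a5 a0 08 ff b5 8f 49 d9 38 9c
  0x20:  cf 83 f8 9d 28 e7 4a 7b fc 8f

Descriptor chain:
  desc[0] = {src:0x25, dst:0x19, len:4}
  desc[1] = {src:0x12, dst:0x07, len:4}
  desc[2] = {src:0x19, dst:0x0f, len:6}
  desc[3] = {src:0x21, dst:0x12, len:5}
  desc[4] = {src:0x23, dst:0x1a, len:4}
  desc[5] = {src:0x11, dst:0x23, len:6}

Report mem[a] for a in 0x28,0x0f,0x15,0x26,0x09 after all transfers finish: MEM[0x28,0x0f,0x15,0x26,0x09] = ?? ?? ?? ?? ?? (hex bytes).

[0] 0x25->0x19 len=4 : e7 4a 7b fc
[1] 0x12->0x07 len=4 : cc 08 55 38
[2] 0x19->0x0f len=6 : e7 4a 7b fc d9 38
[3] 0x21->0x12 len=5 : 83 f8 9d 28 e7
[4] 0x23->0x1a len=4 : 9d 28 e7 4a
[5] 0x11->0x23 len=6 : 7b 83 f8 9d 28 e7
query mem[0x28]=0xe7, mem[0x0f]=0xe7, mem[0x15]=0x28, mem[0x26]=0x9d, mem[0x09]=0x55

MEM[0x28,0x0f,0x15,0x26,0x09] = e7 e7 28 9d 55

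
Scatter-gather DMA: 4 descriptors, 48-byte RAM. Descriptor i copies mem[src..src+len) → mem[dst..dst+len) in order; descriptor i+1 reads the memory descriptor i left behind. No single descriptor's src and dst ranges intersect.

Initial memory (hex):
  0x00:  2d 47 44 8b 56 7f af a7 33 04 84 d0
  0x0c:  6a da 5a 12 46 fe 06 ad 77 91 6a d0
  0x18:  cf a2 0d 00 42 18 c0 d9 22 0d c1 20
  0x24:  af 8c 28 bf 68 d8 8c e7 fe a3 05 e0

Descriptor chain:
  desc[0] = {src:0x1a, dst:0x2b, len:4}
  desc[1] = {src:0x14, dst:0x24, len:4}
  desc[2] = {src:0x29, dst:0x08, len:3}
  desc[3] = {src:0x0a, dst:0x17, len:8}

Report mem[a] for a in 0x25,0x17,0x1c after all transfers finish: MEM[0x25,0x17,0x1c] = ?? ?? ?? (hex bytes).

D0: mem[0x2b..0x2e] <- [0d 00 42 18]
D1: mem[0x24..0x27] <- [77 91 6a d0]
D2: mem[0x08..0x0a] <- [d8 8c 0d]
D3: mem[0x17..0x1e] <- [0d d0 6a da 5a 12 46 fe]
query mem[0x25]=0x91, mem[0x17]=0x0d, mem[0x1c]=0x12

MEM[0x25,0x17,0x1c] = 91 0d 12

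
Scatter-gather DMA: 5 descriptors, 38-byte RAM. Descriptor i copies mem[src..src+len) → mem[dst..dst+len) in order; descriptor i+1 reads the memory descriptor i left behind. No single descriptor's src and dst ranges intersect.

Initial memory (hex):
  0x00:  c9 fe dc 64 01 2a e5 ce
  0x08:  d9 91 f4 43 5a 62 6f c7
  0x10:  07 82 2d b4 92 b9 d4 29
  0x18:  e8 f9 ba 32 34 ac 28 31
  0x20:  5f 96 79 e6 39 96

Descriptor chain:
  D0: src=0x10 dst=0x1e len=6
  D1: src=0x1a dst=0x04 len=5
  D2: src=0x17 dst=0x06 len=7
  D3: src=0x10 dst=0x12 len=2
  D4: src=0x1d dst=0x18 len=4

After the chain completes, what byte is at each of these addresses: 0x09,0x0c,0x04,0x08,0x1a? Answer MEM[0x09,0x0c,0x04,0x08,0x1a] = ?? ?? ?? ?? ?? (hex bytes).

MEM[0x09,0x0c,0x04,0x08,0x1a] = ba ac ba f9 82

[0] 0x10->0x1e len=6 : 07 82 2d b4 92 b9
[1] 0x1a->0x04 len=5 : ba 32 34 ac 07
[2] 0x17->0x06 len=7 : 29 e8 f9 ba 32 34 ac
[3] 0x10->0x12 len=2 : 07 82
[4] 0x1d->0x18 len=4 : ac 07 82 2d
query mem[0x09]=0xba, mem[0x0c]=0xac, mem[0x04]=0xba, mem[0x08]=0xf9, mem[0x1a]=0x82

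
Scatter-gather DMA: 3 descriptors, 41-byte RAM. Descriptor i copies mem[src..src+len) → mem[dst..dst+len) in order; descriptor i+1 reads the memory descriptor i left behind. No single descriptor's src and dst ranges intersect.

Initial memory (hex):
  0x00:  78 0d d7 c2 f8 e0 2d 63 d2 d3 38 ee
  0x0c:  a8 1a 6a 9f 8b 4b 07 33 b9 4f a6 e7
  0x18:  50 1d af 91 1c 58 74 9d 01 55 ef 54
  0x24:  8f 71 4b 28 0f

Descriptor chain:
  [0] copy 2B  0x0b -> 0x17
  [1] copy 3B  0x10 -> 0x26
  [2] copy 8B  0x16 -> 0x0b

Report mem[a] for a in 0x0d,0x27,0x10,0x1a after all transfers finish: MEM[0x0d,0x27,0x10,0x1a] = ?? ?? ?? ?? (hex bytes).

MEM[0x0d,0x27,0x10,0x1a] = a8 4b 91 af

  after D0: wrote 2B at 0x17 = eea8
  after D1: wrote 3B at 0x26 = 8b4b07
  after D2: wrote 8B at 0x0b = a6eea81daf911c58
query mem[0x0d]=0xa8, mem[0x27]=0x4b, mem[0x10]=0x91, mem[0x1a]=0xaf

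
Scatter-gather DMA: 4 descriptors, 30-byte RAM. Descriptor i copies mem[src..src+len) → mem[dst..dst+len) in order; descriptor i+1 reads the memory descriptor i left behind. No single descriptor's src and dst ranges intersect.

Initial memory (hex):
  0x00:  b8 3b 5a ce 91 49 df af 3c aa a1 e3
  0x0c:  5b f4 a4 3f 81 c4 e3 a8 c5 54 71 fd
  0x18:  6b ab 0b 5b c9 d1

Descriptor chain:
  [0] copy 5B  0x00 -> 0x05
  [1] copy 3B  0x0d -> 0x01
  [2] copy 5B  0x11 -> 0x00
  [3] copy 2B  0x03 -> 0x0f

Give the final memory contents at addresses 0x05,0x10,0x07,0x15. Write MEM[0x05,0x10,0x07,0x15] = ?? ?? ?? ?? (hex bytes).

MEM[0x05,0x10,0x07,0x15] = b8 54 5a 54

#0 dst[0x05+5] := {0xb8,0x3b,0x5a,0xce,0x91}
#1 dst[0x01+3] := {0xf4,0xa4,0x3f}
#2 dst[0x00+5] := {0xc4,0xe3,0xa8,0xc5,0x54}
#3 dst[0x0f+2] := {0xc5,0x54}
query mem[0x05]=0xb8, mem[0x10]=0x54, mem[0x07]=0x5a, mem[0x15]=0x54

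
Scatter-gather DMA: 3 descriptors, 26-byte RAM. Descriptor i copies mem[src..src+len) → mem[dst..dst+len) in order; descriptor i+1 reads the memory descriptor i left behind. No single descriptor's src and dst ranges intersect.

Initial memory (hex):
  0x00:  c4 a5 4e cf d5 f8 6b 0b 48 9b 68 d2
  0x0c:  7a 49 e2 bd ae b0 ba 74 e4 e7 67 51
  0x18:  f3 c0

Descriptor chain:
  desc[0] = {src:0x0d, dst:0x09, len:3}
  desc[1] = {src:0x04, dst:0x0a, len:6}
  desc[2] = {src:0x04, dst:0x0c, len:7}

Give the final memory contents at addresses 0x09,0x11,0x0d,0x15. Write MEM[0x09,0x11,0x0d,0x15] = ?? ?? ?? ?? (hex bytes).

MEM[0x09,0x11,0x0d,0x15] = 49 49 f8 e7

  after D0: wrote 3B at 0x09 = 49e2bd
  after D1: wrote 6B at 0x0a = d5f86b0b4849
  after D2: wrote 7B at 0x0c = d5f86b0b4849d5
query mem[0x09]=0x49, mem[0x11]=0x49, mem[0x0d]=0xf8, mem[0x15]=0xe7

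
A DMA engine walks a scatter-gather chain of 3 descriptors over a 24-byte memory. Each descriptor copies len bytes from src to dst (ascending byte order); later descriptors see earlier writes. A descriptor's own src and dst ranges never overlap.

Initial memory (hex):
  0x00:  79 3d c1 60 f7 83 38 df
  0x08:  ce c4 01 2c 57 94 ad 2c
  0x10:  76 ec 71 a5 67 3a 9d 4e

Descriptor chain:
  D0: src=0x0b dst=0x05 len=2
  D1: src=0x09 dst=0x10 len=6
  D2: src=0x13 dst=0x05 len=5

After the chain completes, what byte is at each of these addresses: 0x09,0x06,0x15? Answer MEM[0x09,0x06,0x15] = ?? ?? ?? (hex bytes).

  after D0: wrote 2B at 0x05 = 2c57
  after D1: wrote 6B at 0x10 = c4012c5794ad
  after D2: wrote 5B at 0x05 = 5794ad9d4e
query mem[0x09]=0x4e, mem[0x06]=0x94, mem[0x15]=0xad

MEM[0x09,0x06,0x15] = 4e 94 ad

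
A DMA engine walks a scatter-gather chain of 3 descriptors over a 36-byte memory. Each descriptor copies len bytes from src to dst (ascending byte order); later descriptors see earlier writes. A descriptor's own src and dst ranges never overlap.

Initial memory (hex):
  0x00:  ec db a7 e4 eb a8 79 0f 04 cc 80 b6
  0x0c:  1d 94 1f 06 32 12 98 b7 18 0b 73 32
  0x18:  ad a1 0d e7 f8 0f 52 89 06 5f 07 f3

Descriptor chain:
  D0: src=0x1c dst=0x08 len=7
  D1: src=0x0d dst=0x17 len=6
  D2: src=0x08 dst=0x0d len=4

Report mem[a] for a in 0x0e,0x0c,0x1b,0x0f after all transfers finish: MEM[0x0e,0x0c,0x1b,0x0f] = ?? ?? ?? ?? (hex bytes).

[0] 0x1c->0x08 len=7 : f8 0f 52 89 06 5f 07
[1] 0x0d->0x17 len=6 : 5f 07 06 32 12 98
[2] 0x08->0x0d len=4 : f8 0f 52 89
query mem[0x0e]=0x0f, mem[0x0c]=0x06, mem[0x1b]=0x12, mem[0x0f]=0x52

MEM[0x0e,0x0c,0x1b,0x0f] = 0f 06 12 52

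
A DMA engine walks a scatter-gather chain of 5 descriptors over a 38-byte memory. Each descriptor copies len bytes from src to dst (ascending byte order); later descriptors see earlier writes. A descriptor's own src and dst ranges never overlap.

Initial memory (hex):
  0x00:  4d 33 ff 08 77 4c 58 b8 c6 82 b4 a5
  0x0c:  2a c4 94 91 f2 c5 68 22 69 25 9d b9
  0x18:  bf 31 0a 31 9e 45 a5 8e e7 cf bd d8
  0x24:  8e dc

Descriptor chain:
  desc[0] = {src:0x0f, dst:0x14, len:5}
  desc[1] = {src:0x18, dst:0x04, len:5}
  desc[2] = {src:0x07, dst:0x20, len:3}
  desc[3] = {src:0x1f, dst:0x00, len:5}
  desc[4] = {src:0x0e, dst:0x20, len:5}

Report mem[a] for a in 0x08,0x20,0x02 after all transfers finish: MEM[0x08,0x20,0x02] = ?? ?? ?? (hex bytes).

[0] 0x0f->0x14 len=5 : 91 f2 c5 68 22
[1] 0x18->0x04 len=5 : 22 31 0a 31 9e
[2] 0x07->0x20 len=3 : 31 9e 82
[3] 0x1f->0x00 len=5 : 8e 31 9e 82 d8
[4] 0x0e->0x20 len=5 : 94 91 f2 c5 68
query mem[0x08]=0x9e, mem[0x20]=0x94, mem[0x02]=0x9e

MEM[0x08,0x20,0x02] = 9e 94 9e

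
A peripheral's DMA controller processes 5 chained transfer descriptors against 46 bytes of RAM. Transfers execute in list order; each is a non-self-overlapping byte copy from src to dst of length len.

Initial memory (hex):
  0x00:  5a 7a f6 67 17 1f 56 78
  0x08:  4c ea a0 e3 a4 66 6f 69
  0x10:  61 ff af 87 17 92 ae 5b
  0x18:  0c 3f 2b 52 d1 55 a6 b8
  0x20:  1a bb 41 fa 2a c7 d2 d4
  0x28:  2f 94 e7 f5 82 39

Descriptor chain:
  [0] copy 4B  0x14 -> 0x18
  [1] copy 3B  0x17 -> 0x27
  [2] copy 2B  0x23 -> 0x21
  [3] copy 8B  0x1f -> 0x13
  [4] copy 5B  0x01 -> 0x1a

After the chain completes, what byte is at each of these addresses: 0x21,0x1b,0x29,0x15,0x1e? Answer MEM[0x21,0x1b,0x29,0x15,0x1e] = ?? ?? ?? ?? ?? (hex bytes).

MEM[0x21,0x1b,0x29,0x15,0x1e] = fa f6 92 fa 1f

#0 dst[0x18+4] := {0x17,0x92,0xae,0x5b}
#1 dst[0x27+3] := {0x5b,0x17,0x92}
#2 dst[0x21+2] := {0xfa,0x2a}
#3 dst[0x13+8] := {0xb8,0x1a,0xfa,0x2a,0xfa,0x2a,0xc7,0xd2}
#4 dst[0x1a+5] := {0x7a,0xf6,0x67,0x17,0x1f}
query mem[0x21]=0xfa, mem[0x1b]=0xf6, mem[0x29]=0x92, mem[0x15]=0xfa, mem[0x1e]=0x1f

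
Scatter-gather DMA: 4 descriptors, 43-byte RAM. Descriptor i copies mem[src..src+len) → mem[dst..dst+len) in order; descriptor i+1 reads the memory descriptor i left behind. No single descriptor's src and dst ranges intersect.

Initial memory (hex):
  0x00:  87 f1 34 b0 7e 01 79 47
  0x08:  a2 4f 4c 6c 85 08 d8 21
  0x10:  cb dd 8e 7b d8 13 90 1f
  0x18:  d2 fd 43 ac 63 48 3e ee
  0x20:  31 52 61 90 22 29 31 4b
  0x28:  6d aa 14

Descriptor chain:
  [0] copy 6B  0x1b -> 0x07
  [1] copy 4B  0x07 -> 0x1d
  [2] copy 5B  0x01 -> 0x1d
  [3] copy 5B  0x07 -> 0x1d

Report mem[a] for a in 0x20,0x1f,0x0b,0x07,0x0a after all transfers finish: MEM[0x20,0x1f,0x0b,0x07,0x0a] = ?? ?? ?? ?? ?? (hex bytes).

D0: mem[0x07..0x0c] <- [ac 63 48 3e ee 31]
D1: mem[0x1d..0x20] <- [ac 63 48 3e]
D2: mem[0x1d..0x21] <- [f1 34 b0 7e 01]
D3: mem[0x1d..0x21] <- [ac 63 48 3e ee]
query mem[0x20]=0x3e, mem[0x1f]=0x48, mem[0x0b]=0xee, mem[0x07]=0xac, mem[0x0a]=0x3e

MEM[0x20,0x1f,0x0b,0x07,0x0a] = 3e 48 ee ac 3e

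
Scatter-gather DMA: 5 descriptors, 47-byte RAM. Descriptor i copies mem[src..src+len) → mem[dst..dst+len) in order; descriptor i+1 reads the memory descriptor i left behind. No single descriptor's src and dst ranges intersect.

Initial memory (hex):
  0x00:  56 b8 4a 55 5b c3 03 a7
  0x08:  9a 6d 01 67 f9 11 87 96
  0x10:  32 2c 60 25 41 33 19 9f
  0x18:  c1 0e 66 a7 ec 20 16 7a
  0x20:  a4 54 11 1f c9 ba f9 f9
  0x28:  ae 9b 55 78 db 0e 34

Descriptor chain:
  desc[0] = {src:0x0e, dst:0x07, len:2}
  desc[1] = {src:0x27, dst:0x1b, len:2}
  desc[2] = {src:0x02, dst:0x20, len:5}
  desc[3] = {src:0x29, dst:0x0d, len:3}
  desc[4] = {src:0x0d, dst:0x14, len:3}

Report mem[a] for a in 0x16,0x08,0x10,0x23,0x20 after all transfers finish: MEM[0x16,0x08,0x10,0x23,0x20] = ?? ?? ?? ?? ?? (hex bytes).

[0] 0x0e->0x07 len=2 : 87 96
[1] 0x27->0x1b len=2 : f9 ae
[2] 0x02->0x20 len=5 : 4a 55 5b c3 03
[3] 0x29->0x0d len=3 : 9b 55 78
[4] 0x0d->0x14 len=3 : 9b 55 78
query mem[0x16]=0x78, mem[0x08]=0x96, mem[0x10]=0x32, mem[0x23]=0xc3, mem[0x20]=0x4a

MEM[0x16,0x08,0x10,0x23,0x20] = 78 96 32 c3 4a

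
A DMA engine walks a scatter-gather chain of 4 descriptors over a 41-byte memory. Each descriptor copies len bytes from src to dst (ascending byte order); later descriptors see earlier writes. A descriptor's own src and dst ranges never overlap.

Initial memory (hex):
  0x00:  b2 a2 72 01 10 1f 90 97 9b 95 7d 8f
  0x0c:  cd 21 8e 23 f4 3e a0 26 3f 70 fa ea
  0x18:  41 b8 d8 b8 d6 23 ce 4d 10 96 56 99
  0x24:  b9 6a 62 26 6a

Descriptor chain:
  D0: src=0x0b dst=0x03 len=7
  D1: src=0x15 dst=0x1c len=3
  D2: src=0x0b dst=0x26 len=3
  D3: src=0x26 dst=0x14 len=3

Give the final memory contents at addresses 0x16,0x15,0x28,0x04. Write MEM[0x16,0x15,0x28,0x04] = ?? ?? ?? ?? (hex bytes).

MEM[0x16,0x15,0x28,0x04] = 21 cd 21 cd

#0 dst[0x03+7] := {0x8f,0xcd,0x21,0x8e,0x23,0xf4,0x3e}
#1 dst[0x1c+3] := {0x70,0xfa,0xea}
#2 dst[0x26+3] := {0x8f,0xcd,0x21}
#3 dst[0x14+3] := {0x8f,0xcd,0x21}
query mem[0x16]=0x21, mem[0x15]=0xcd, mem[0x28]=0x21, mem[0x04]=0xcd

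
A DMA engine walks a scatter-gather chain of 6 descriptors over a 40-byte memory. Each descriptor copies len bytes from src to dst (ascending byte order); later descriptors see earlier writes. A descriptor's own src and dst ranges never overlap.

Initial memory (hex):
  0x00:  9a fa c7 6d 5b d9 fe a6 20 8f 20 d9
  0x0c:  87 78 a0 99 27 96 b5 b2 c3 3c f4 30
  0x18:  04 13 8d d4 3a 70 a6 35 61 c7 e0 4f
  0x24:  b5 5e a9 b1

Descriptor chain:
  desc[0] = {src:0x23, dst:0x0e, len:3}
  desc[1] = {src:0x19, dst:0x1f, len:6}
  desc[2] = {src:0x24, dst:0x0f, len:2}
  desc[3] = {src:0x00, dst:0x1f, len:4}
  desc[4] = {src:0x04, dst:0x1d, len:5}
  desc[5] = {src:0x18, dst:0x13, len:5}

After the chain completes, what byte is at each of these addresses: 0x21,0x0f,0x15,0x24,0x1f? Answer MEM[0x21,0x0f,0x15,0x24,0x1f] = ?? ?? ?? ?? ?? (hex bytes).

MEM[0x21,0x0f,0x15,0x24,0x1f] = 20 a6 8d a6 fe

[0] 0x23->0x0e len=3 : 4f b5 5e
[1] 0x19->0x1f len=6 : 13 8d d4 3a 70 a6
[2] 0x24->0x0f len=2 : a6 5e
[3] 0x00->0x1f len=4 : 9a fa c7 6d
[4] 0x04->0x1d len=5 : 5b d9 fe a6 20
[5] 0x18->0x13 len=5 : 04 13 8d d4 3a
query mem[0x21]=0x20, mem[0x0f]=0xa6, mem[0x15]=0x8d, mem[0x24]=0xa6, mem[0x1f]=0xfe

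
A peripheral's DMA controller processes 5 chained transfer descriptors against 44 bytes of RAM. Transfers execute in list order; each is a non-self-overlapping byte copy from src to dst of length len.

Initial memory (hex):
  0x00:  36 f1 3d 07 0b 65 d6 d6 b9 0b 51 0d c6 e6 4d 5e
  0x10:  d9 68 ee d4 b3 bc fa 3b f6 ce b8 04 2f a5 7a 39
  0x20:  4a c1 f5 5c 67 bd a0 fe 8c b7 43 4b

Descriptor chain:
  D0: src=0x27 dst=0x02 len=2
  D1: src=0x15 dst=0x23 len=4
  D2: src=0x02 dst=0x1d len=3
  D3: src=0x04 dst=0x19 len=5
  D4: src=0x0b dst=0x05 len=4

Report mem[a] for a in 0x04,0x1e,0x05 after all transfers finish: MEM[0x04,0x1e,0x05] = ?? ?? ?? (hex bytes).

D0: mem[0x02..0x03] <- [fe 8c]
D1: mem[0x23..0x26] <- [bc fa 3b f6]
D2: mem[0x1d..0x1f] <- [fe 8c 0b]
D3: mem[0x19..0x1d] <- [0b 65 d6 d6 b9]
D4: mem[0x05..0x08] <- [0d c6 e6 4d]
query mem[0x04]=0x0b, mem[0x1e]=0x8c, mem[0x05]=0x0d

MEM[0x04,0x1e,0x05] = 0b 8c 0d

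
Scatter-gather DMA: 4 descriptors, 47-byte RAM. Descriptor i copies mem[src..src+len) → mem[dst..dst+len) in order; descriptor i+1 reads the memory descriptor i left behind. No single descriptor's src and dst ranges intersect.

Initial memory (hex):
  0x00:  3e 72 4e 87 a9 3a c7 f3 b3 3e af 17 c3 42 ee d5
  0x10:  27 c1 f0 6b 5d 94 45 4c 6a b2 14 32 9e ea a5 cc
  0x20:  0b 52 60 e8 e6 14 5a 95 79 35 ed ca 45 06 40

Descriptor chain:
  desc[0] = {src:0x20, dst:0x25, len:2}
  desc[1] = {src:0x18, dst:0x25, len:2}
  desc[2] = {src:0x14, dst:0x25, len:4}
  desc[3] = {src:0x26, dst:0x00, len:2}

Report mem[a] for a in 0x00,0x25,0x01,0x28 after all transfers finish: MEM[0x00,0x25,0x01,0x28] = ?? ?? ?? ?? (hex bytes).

MEM[0x00,0x25,0x01,0x28] = 94 5d 45 4c

  after D0: wrote 2B at 0x25 = 0b52
  after D1: wrote 2B at 0x25 = 6ab2
  after D2: wrote 4B at 0x25 = 5d94454c
  after D3: wrote 2B at 0x00 = 9445
query mem[0x00]=0x94, mem[0x25]=0x5d, mem[0x01]=0x45, mem[0x28]=0x4c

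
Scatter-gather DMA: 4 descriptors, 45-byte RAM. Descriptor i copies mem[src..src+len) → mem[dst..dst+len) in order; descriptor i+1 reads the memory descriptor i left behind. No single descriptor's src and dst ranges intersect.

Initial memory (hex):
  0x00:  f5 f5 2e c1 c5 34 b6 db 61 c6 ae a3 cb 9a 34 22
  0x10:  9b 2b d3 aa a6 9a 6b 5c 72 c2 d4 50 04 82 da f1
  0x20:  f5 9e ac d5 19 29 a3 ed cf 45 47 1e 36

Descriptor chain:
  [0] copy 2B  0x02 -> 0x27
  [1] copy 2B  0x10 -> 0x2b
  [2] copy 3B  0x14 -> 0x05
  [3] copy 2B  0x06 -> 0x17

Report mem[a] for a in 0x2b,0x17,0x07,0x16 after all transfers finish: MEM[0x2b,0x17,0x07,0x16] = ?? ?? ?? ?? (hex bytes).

MEM[0x2b,0x17,0x07,0x16] = 9b 9a 6b 6b

#0 dst[0x27+2] := {0x2e,0xc1}
#1 dst[0x2b+2] := {0x9b,0x2b}
#2 dst[0x05+3] := {0xa6,0x9a,0x6b}
#3 dst[0x17+2] := {0x9a,0x6b}
query mem[0x2b]=0x9b, mem[0x17]=0x9a, mem[0x07]=0x6b, mem[0x16]=0x6b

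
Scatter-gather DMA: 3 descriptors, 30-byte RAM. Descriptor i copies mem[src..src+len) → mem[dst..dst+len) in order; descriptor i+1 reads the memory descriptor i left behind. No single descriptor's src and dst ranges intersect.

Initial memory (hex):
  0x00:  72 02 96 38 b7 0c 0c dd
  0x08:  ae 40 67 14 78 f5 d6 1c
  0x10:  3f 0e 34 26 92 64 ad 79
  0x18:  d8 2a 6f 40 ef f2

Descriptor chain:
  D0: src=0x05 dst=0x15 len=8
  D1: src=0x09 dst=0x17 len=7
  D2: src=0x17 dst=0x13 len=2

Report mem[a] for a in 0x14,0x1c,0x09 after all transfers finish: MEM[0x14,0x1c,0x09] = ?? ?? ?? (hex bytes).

MEM[0x14,0x1c,0x09] = 67 d6 40

#0 dst[0x15+8] := {0x0c,0x0c,0xdd,0xae,0x40,0x67,0x14,0x78}
#1 dst[0x17+7] := {0x40,0x67,0x14,0x78,0xf5,0xd6,0x1c}
#2 dst[0x13+2] := {0x40,0x67}
query mem[0x14]=0x67, mem[0x1c]=0xd6, mem[0x09]=0x40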